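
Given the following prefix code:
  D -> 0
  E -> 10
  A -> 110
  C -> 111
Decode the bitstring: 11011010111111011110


Decoding step by step:
Bits 110 -> A
Bits 110 -> A
Bits 10 -> E
Bits 111 -> C
Bits 111 -> C
Bits 0 -> D
Bits 111 -> C
Bits 10 -> E


Decoded message: AAECCDCE


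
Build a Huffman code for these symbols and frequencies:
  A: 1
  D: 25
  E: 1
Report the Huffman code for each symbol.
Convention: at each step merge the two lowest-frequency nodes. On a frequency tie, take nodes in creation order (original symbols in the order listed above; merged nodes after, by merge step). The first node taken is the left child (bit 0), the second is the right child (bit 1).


Huffman tree construction:
Step 1: Merge A(1) + E(1) = 2
Step 2: Merge (A+E)(2) + D(25) = 27
Read each symbol's code off the tree from the root (left child = 0, right child = 1).

Codes:
  A: 00 (length 2)
  D: 1 (length 1)
  E: 01 (length 2)
Average code length: 29/27 = 1.0741 bits/symbol


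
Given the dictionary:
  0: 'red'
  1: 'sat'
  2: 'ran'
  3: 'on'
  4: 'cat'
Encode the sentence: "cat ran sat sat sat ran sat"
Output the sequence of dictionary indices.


Look up each word in the dictionary:
  'cat' -> 4
  'ran' -> 2
  'sat' -> 1
  'sat' -> 1
  'sat' -> 1
  'ran' -> 2
  'sat' -> 1

Encoded: [4, 2, 1, 1, 1, 2, 1]


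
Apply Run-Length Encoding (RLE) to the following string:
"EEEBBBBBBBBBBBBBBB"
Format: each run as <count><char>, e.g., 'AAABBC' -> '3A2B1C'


Scanning runs left to right:
  i=0: run of 'E' x 3 -> '3E'
  i=3: run of 'B' x 15 -> '15B'

RLE = 3E15B


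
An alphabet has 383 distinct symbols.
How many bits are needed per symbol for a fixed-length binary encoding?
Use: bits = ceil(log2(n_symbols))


log2(383) = 8.5812
Bracket: 2^8 = 256 < 383 <= 2^9 = 512
So ceil(log2(383)) = 9

bits = ceil(log2(383)) = ceil(8.5812) = 9 bits


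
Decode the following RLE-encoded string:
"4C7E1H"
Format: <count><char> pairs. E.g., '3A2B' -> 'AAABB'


Expanding each <count><char> pair:
  4C -> 'CCCC'
  7E -> 'EEEEEEE'
  1H -> 'H'

Decoded = CCCCEEEEEEEH


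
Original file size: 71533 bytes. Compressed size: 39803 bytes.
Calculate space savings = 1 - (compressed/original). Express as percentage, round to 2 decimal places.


ratio = compressed/original = 39803/71533 = 0.556429
savings = 1 - ratio = 1 - 0.556429 = 0.443571
as a percentage: 0.443571 * 100 = 44.36%

Space savings = 1 - 39803/71533 = 44.36%


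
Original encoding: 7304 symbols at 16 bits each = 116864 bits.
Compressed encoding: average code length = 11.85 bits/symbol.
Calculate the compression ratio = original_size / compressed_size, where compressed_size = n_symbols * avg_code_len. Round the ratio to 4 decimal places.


original_size = n_symbols * orig_bits = 7304 * 16 = 116864 bits
compressed_size = n_symbols * avg_code_len = 7304 * 11.85 = 86552.4 bits
ratio = original_size / compressed_size = 116864 / 86552.4 = 1.3502

Compression ratio = 1.3502


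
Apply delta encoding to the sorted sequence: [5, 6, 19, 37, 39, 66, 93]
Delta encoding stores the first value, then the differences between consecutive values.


First value: 5
Deltas:
  6 - 5 = 1
  19 - 6 = 13
  37 - 19 = 18
  39 - 37 = 2
  66 - 39 = 27
  93 - 66 = 27


Delta encoded: [5, 1, 13, 18, 2, 27, 27]


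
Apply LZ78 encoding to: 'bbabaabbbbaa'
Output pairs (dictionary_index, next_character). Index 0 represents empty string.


LZ78 encoding steps:
Dictionary: {0: ''}
Step 1: w='' (idx 0), next='b' -> output (0, 'b'), add 'b' as idx 1
Step 2: w='b' (idx 1), next='a' -> output (1, 'a'), add 'ba' as idx 2
Step 3: w='ba' (idx 2), next='a' -> output (2, 'a'), add 'baa' as idx 3
Step 4: w='b' (idx 1), next='b' -> output (1, 'b'), add 'bb' as idx 4
Step 5: w='bb' (idx 4), next='a' -> output (4, 'a'), add 'bba' as idx 5
Step 6: w='' (idx 0), next='a' -> output (0, 'a'), add 'a' as idx 6


Encoded: [(0, 'b'), (1, 'a'), (2, 'a'), (1, 'b'), (4, 'a'), (0, 'a')]


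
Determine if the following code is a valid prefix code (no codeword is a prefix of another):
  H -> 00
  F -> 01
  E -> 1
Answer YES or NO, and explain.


Checking each pair (does one codeword prefix another?):
  H='00' vs F='01': no prefix
  H='00' vs E='1': no prefix
  F='01' vs H='00': no prefix
  F='01' vs E='1': no prefix
  E='1' vs H='00': no prefix
  E='1' vs F='01': no prefix
No violation found over all pairs.

YES -- this is a valid prefix code. No codeword is a prefix of any other codeword.


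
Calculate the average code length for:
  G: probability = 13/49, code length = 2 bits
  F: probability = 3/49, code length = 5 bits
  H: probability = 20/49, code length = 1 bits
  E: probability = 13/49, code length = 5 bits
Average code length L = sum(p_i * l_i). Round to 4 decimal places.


Weighted contributions p_i * l_i:
  G: (13/49) * 2 = 26/49
  F: (3/49) * 5 = 15/49
  H: (20/49) * 1 = 20/49
  E: (13/49) * 5 = 65/49
Sum = (26 + 15 + 20 + 65)/49 = 126/49

L = 126/49 = 2.5714 bits/symbol


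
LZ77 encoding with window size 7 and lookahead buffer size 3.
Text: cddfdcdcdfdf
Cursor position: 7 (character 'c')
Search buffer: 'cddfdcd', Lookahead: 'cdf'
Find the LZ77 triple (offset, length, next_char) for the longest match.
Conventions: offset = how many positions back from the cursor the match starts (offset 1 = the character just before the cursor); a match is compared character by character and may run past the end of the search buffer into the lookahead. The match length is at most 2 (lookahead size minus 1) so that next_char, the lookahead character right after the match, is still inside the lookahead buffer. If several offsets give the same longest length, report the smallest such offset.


Try each offset into the search buffer:
  offset=1 (pos 6, char 'd'): match length 0
  offset=2 (pos 5, char 'c'): match length 2
  offset=3 (pos 4, char 'd'): match length 0
  offset=4 (pos 3, char 'f'): match length 0
  offset=5 (pos 2, char 'd'): match length 0
  offset=6 (pos 1, char 'd'): match length 0
  offset=7 (pos 0, char 'c'): match length 2
Longest match has length 2, found at offsets 2, 7; take the smallest, offset 2.
next_char = character at position 7 + 2 = 9 -> 'f'

Best match: offset=2, length=2 (matching 'cd' starting at position 5)
LZ77 triple: (2, 2, 'f')


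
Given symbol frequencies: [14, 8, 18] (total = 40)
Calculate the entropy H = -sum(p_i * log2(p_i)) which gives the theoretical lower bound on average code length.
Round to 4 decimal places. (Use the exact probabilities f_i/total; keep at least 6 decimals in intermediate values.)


Per-symbol terms -p_i * log2(p_i) with p_i = f_i/40:
  p = 14/40 = 0.350000: log2(p) = -1.514573, -p*log2(p) = 0.530101
  p = 8/40 = 0.200000: log2(p) = -2.321928, -p*log2(p) = 0.464386
  p = 18/40 = 0.450000: log2(p) = -1.152003, -p*log2(p) = 0.518401
H = 0.530101 + 0.464386 + 0.518401 = 1.512888

H = 1.5129 bits/symbol


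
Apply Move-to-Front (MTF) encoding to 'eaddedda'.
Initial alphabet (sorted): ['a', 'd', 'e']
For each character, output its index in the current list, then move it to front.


MTF encoding:
'e': index 2 in ['a', 'd', 'e'] -> ['e', 'a', 'd']
'a': index 1 in ['e', 'a', 'd'] -> ['a', 'e', 'd']
'd': index 2 in ['a', 'e', 'd'] -> ['d', 'a', 'e']
'd': index 0 in ['d', 'a', 'e'] -> ['d', 'a', 'e']
'e': index 2 in ['d', 'a', 'e'] -> ['e', 'd', 'a']
'd': index 1 in ['e', 'd', 'a'] -> ['d', 'e', 'a']
'd': index 0 in ['d', 'e', 'a'] -> ['d', 'e', 'a']
'a': index 2 in ['d', 'e', 'a'] -> ['a', 'd', 'e']


Output: [2, 1, 2, 0, 2, 1, 0, 2]


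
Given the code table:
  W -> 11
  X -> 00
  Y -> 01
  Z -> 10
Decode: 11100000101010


Decoding:
11 -> W
10 -> Z
00 -> X
00 -> X
10 -> Z
10 -> Z
10 -> Z


Result: WZXXZZZ


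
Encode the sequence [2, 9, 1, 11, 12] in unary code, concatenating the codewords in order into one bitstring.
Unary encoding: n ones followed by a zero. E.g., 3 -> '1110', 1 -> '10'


Encode each number as n ones followed by a terminating 0:
  2 -> 110 (3 bits)
  9 -> 1111111110 (10 bits)
  1 -> 10 (2 bits)
  11 -> 111111111110 (12 bits)
  12 -> 1111111111110 (13 bits)
Total length = 3 + 10 + 2 + 12 + 13 = 40 bits.

Unary([2, 9, 1, 11, 12]) = 1101111111110101111111111101111111111110 (40 bits)


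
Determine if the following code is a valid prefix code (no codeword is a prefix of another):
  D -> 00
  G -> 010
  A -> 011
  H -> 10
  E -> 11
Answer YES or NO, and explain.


Checking each pair (does one codeword prefix another?):
  D='00' vs G='010': no prefix
  D='00' vs A='011': no prefix
  D='00' vs H='10': no prefix
  D='00' vs E='11': no prefix
  G='010' vs D='00': no prefix
  G='010' vs A='011': no prefix
  G='010' vs H='10': no prefix
  G='010' vs E='11': no prefix
  A='011' vs D='00': no prefix
  A='011' vs G='010': no prefix
  A='011' vs H='10': no prefix
  A='011' vs E='11': no prefix
  H='10' vs D='00': no prefix
  H='10' vs G='010': no prefix
  H='10' vs A='011': no prefix
  H='10' vs E='11': no prefix
  E='11' vs D='00': no prefix
  E='11' vs G='010': no prefix
  E='11' vs A='011': no prefix
  E='11' vs H='10': no prefix
No violation found over all pairs.

YES -- this is a valid prefix code. No codeword is a prefix of any other codeword.


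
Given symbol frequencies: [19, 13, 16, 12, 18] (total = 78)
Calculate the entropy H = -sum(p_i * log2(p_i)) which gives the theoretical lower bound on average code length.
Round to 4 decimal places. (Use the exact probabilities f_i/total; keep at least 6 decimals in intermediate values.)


Per-symbol terms -p_i * log2(p_i) with p_i = f_i/78:
  p = 19/78 = 0.243590: log2(p) = -2.037475, -p*log2(p) = 0.496308
  p = 13/78 = 0.166667: log2(p) = -2.584963, -p*log2(p) = 0.430827
  p = 16/78 = 0.205128: log2(p) = -2.285402, -p*log2(p) = 0.468800
  p = 12/78 = 0.153846: log2(p) = -2.700440, -p*log2(p) = 0.415452
  p = 18/78 = 0.230769: log2(p) = -2.115477, -p*log2(p) = 0.488187
H = 0.496308 + 0.430827 + 0.468800 + 0.415452 + 0.488187 = 2.299574

H = 2.2996 bits/symbol


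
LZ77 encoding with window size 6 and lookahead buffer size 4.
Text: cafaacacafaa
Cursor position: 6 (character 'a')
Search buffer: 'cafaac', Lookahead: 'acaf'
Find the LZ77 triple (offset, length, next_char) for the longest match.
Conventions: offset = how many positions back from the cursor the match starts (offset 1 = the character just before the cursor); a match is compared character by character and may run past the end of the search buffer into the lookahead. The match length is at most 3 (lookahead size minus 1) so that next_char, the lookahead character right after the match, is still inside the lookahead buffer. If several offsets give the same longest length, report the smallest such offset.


Try each offset into the search buffer:
  offset=1 (pos 5, char 'c'): match length 0
  offset=2 (pos 4, char 'a'): match length 3
  offset=3 (pos 3, char 'a'): match length 1
  offset=4 (pos 2, char 'f'): match length 0
  offset=5 (pos 1, char 'a'): match length 1
  offset=6 (pos 0, char 'c'): match length 0
Longest match has length 3 at offset 2.
next_char = character at position 6 + 3 = 9 -> 'f'

Best match: offset=2, length=3 (matching 'aca' starting at position 4)
LZ77 triple: (2, 3, 'f')


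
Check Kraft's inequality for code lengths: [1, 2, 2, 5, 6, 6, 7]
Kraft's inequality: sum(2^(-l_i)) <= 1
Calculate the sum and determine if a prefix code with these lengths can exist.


Sum = 2^(-1) + 2^(-2) + 2^(-2) + 2^(-5) + 2^(-6) + 2^(-6) + 2^(-7)
    = 0.5 + 0.25 + 0.25 + 0.03125 + 0.015625 + 0.015625 + 0.0078125
    = 137/128 = 1.0703125
Since 1.0703125 > 1, Kraft's inequality is NOT satisfied.
A prefix code with these lengths CANNOT exist.

Kraft sum = 1.0703125. Not satisfied.


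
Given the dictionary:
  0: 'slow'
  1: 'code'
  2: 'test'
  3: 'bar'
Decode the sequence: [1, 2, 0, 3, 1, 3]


Look up each index in the dictionary:
  1 -> 'code'
  2 -> 'test'
  0 -> 'slow'
  3 -> 'bar'
  1 -> 'code'
  3 -> 'bar'

Decoded: "code test slow bar code bar"


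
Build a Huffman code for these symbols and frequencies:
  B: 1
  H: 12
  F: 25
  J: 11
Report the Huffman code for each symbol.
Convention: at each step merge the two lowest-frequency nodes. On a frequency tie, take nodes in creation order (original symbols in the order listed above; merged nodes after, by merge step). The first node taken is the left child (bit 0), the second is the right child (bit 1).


Huffman tree construction:
Step 1: Merge B(1) + J(11) = 12
Step 2: Merge H(12) + (B+J)(12) = 24
Step 3: Merge (H+(B+J))(24) + F(25) = 49
Read each symbol's code off the tree from the root (left child = 0, right child = 1).

Codes:
  B: 010 (length 3)
  H: 00 (length 2)
  F: 1 (length 1)
  J: 011 (length 3)
Average code length: 85/49 = 1.7347 bits/symbol


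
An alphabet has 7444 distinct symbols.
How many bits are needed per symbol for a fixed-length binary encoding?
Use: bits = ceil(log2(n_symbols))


log2(7444) = 12.8619
Bracket: 2^12 = 4096 < 7444 <= 2^13 = 8192
So ceil(log2(7444)) = 13

bits = ceil(log2(7444)) = ceil(12.8619) = 13 bits


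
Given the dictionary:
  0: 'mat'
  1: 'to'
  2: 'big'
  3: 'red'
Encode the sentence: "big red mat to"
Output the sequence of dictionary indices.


Look up each word in the dictionary:
  'big' -> 2
  'red' -> 3
  'mat' -> 0
  'to' -> 1

Encoded: [2, 3, 0, 1]


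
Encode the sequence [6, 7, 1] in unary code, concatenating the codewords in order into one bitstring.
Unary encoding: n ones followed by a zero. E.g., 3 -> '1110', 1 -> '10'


Encode each number as n ones followed by a terminating 0:
  6 -> 1111110 (7 bits)
  7 -> 11111110 (8 bits)
  1 -> 10 (2 bits)
Total length = 7 + 8 + 2 = 17 bits.

Unary([6, 7, 1]) = 11111101111111010 (17 bits)


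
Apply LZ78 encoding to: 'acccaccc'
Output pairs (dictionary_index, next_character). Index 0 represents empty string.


LZ78 encoding steps:
Dictionary: {0: ''}
Step 1: w='' (idx 0), next='a' -> output (0, 'a'), add 'a' as idx 1
Step 2: w='' (idx 0), next='c' -> output (0, 'c'), add 'c' as idx 2
Step 3: w='c' (idx 2), next='c' -> output (2, 'c'), add 'cc' as idx 3
Step 4: w='a' (idx 1), next='c' -> output (1, 'c'), add 'ac' as idx 4
Step 5: w='cc' (idx 3), end of input -> output (3, '')


Encoded: [(0, 'a'), (0, 'c'), (2, 'c'), (1, 'c'), (3, '')]


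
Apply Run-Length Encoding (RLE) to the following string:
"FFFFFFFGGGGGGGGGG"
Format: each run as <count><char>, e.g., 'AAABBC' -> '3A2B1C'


Scanning runs left to right:
  i=0: run of 'F' x 7 -> '7F'
  i=7: run of 'G' x 10 -> '10G'

RLE = 7F10G


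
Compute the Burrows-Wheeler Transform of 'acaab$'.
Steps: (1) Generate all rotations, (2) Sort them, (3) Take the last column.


Rotations (sorted):
  0: $acaab -> last char: b
  1: aab$ac -> last char: c
  2: ab$aca -> last char: a
  3: acaab$ -> last char: $
  4: b$acaa -> last char: a
  5: caab$a -> last char: a


BWT = bca$aa


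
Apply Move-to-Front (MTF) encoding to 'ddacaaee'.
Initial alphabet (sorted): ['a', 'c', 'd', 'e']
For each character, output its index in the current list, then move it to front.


MTF encoding:
'd': index 2 in ['a', 'c', 'd', 'e'] -> ['d', 'a', 'c', 'e']
'd': index 0 in ['d', 'a', 'c', 'e'] -> ['d', 'a', 'c', 'e']
'a': index 1 in ['d', 'a', 'c', 'e'] -> ['a', 'd', 'c', 'e']
'c': index 2 in ['a', 'd', 'c', 'e'] -> ['c', 'a', 'd', 'e']
'a': index 1 in ['c', 'a', 'd', 'e'] -> ['a', 'c', 'd', 'e']
'a': index 0 in ['a', 'c', 'd', 'e'] -> ['a', 'c', 'd', 'e']
'e': index 3 in ['a', 'c', 'd', 'e'] -> ['e', 'a', 'c', 'd']
'e': index 0 in ['e', 'a', 'c', 'd'] -> ['e', 'a', 'c', 'd']


Output: [2, 0, 1, 2, 1, 0, 3, 0]


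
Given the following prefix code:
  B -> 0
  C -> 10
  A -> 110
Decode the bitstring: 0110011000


Decoding step by step:
Bits 0 -> B
Bits 110 -> A
Bits 0 -> B
Bits 110 -> A
Bits 0 -> B
Bits 0 -> B


Decoded message: BABABB


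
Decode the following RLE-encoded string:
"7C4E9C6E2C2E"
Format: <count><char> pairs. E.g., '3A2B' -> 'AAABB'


Expanding each <count><char> pair:
  7C -> 'CCCCCCC'
  4E -> 'EEEE'
  9C -> 'CCCCCCCCC'
  6E -> 'EEEEEE'
  2C -> 'CC'
  2E -> 'EE'

Decoded = CCCCCCCEEEECCCCCCCCCEEEEEECCEE


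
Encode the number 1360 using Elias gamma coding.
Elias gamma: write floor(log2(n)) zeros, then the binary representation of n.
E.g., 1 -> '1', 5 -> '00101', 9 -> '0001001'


num_bits = floor(log2(1360)) + 1 = 11
leading_zeros = num_bits - 1 = 10
binary(1360) = 10101010000

Elias gamma(1360) = '0000000000' + '10101010000' = 000000000010101010000 (21 bits)


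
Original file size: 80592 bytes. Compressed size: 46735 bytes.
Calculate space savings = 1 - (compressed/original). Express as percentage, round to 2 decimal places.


ratio = compressed/original = 46735/80592 = 0.579896
savings = 1 - ratio = 1 - 0.579896 = 0.420104
as a percentage: 0.420104 * 100 = 42.01%

Space savings = 1 - 46735/80592 = 42.01%


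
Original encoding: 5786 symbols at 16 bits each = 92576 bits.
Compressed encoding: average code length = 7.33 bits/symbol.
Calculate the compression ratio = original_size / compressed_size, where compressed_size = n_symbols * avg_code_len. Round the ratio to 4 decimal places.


original_size = n_symbols * orig_bits = 5786 * 16 = 92576 bits
compressed_size = n_symbols * avg_code_len = 5786 * 7.33 = 42411.38 bits
ratio = original_size / compressed_size = 92576 / 42411.38 = 2.1828

Compression ratio = 2.1828


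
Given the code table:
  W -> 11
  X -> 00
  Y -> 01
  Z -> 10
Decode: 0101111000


Decoding:
01 -> Y
01 -> Y
11 -> W
10 -> Z
00 -> X


Result: YYWZX


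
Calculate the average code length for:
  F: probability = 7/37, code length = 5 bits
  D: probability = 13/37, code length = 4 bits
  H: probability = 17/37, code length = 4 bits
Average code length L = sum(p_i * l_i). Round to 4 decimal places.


Weighted contributions p_i * l_i:
  F: (7/37) * 5 = 35/37
  D: (13/37) * 4 = 52/37
  H: (17/37) * 4 = 68/37
Sum = (35 + 52 + 68)/37 = 155/37

L = 155/37 = 4.1892 bits/symbol


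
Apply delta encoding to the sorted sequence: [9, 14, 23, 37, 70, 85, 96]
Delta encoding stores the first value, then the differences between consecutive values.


First value: 9
Deltas:
  14 - 9 = 5
  23 - 14 = 9
  37 - 23 = 14
  70 - 37 = 33
  85 - 70 = 15
  96 - 85 = 11


Delta encoded: [9, 5, 9, 14, 33, 15, 11]


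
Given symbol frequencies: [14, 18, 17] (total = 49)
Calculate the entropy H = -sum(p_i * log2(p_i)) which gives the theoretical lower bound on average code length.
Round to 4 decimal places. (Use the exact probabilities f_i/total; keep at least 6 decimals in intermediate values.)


Per-symbol terms -p_i * log2(p_i) with p_i = f_i/49:
  p = 14/49 = 0.285714: log2(p) = -1.807355, -p*log2(p) = 0.516387
  p = 18/49 = 0.367347: log2(p) = -1.444785, -p*log2(p) = 0.530737
  p = 17/49 = 0.346939: log2(p) = -1.527247, -p*log2(p) = 0.529861
H = 0.516387 + 0.530737 + 0.529861 = 1.576985

H = 1.577 bits/symbol


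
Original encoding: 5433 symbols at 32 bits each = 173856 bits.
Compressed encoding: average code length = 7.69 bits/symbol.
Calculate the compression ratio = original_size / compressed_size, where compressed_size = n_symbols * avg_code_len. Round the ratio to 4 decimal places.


original_size = n_symbols * orig_bits = 5433 * 32 = 173856 bits
compressed_size = n_symbols * avg_code_len = 5433 * 7.69 = 41779.77 bits
ratio = original_size / compressed_size = 173856 / 41779.77 = 4.1612

Compression ratio = 4.1612


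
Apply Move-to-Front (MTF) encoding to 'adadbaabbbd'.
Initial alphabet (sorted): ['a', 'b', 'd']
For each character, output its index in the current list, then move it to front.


MTF encoding:
'a': index 0 in ['a', 'b', 'd'] -> ['a', 'b', 'd']
'd': index 2 in ['a', 'b', 'd'] -> ['d', 'a', 'b']
'a': index 1 in ['d', 'a', 'b'] -> ['a', 'd', 'b']
'd': index 1 in ['a', 'd', 'b'] -> ['d', 'a', 'b']
'b': index 2 in ['d', 'a', 'b'] -> ['b', 'd', 'a']
'a': index 2 in ['b', 'd', 'a'] -> ['a', 'b', 'd']
'a': index 0 in ['a', 'b', 'd'] -> ['a', 'b', 'd']
'b': index 1 in ['a', 'b', 'd'] -> ['b', 'a', 'd']
'b': index 0 in ['b', 'a', 'd'] -> ['b', 'a', 'd']
'b': index 0 in ['b', 'a', 'd'] -> ['b', 'a', 'd']
'd': index 2 in ['b', 'a', 'd'] -> ['d', 'b', 'a']


Output: [0, 2, 1, 1, 2, 2, 0, 1, 0, 0, 2]


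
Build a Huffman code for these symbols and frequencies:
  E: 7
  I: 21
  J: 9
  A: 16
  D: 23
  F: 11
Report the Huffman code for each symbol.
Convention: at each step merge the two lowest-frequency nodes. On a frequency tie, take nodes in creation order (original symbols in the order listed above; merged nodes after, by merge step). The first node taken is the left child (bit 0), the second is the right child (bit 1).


Huffman tree construction:
Step 1: Merge E(7) + J(9) = 16
Step 2: Merge F(11) + A(16) = 27
Step 3: Merge (E+J)(16) + I(21) = 37
Step 4: Merge D(23) + (F+A)(27) = 50
Step 5: Merge ((E+J)+I)(37) + (D+(F+A))(50) = 87
Read each symbol's code off the tree from the root (left child = 0, right child = 1).

Codes:
  E: 000 (length 3)
  I: 01 (length 2)
  J: 001 (length 3)
  A: 111 (length 3)
  D: 10 (length 2)
  F: 110 (length 3)
Average code length: 217/87 = 2.4943 bits/symbol


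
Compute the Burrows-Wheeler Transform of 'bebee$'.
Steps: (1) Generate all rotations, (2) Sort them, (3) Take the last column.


Rotations (sorted):
  0: $bebee -> last char: e
  1: bebee$ -> last char: $
  2: bee$be -> last char: e
  3: e$bebe -> last char: e
  4: ebee$b -> last char: b
  5: ee$beb -> last char: b


BWT = e$eebb


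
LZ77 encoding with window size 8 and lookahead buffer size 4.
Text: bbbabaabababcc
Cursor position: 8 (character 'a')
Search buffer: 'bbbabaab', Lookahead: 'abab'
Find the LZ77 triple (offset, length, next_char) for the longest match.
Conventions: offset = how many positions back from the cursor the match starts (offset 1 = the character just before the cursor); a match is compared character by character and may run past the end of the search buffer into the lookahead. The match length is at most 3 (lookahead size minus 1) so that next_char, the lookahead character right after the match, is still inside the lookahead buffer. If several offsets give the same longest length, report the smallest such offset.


Try each offset into the search buffer:
  offset=1 (pos 7, char 'b'): match length 0
  offset=2 (pos 6, char 'a'): match length 3
  offset=3 (pos 5, char 'a'): match length 1
  offset=4 (pos 4, char 'b'): match length 0
  offset=5 (pos 3, char 'a'): match length 3
  offset=6 (pos 2, char 'b'): match length 0
  offset=7 (pos 1, char 'b'): match length 0
  offset=8 (pos 0, char 'b'): match length 0
Longest match has length 3, found at offsets 2, 5; take the smallest, offset 2.
next_char = character at position 8 + 3 = 11 -> 'b'

Best match: offset=2, length=3 (matching 'aba' starting at position 6)
LZ77 triple: (2, 3, 'b')


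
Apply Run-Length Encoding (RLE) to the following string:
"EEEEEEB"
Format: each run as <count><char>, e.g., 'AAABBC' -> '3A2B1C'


Scanning runs left to right:
  i=0: run of 'E' x 6 -> '6E'
  i=6: run of 'B' x 1 -> '1B'

RLE = 6E1B


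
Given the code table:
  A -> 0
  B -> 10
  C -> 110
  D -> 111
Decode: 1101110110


Decoding:
110 -> C
111 -> D
0 -> A
110 -> C


Result: CDAC


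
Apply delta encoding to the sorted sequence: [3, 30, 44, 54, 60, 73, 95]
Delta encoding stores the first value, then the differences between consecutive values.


First value: 3
Deltas:
  30 - 3 = 27
  44 - 30 = 14
  54 - 44 = 10
  60 - 54 = 6
  73 - 60 = 13
  95 - 73 = 22


Delta encoded: [3, 27, 14, 10, 6, 13, 22]


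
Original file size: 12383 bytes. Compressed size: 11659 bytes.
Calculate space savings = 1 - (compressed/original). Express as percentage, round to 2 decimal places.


ratio = compressed/original = 11659/12383 = 0.941533
savings = 1 - ratio = 1 - 0.941533 = 0.058467
as a percentage: 0.058467 * 100 = 5.85%

Space savings = 1 - 11659/12383 = 5.85%


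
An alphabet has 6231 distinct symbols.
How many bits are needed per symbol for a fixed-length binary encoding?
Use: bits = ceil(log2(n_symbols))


log2(6231) = 12.6052
Bracket: 2^12 = 4096 < 6231 <= 2^13 = 8192
So ceil(log2(6231)) = 13

bits = ceil(log2(6231)) = ceil(12.6052) = 13 bits


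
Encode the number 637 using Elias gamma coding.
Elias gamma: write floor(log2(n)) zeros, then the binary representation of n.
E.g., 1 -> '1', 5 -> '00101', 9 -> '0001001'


num_bits = floor(log2(637)) + 1 = 10
leading_zeros = num_bits - 1 = 9
binary(637) = 1001111101

Elias gamma(637) = '000000000' + '1001111101' = 0000000001001111101 (19 bits)


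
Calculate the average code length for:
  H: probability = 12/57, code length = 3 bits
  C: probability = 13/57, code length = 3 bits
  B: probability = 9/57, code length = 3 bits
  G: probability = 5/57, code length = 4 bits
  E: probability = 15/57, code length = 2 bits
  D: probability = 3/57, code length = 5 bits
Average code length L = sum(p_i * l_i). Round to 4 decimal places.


Weighted contributions p_i * l_i:
  H: (12/57) * 3 = 36/57
  C: (13/57) * 3 = 39/57
  B: (9/57) * 3 = 27/57
  G: (5/57) * 4 = 20/57
  E: (15/57) * 2 = 30/57
  D: (3/57) * 5 = 15/57
Sum = (36 + 39 + 27 + 20 + 30 + 15)/57 = 167/57

L = 167/57 = 2.9298 bits/symbol


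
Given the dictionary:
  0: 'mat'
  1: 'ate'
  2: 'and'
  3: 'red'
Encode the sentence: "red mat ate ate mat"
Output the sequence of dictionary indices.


Look up each word in the dictionary:
  'red' -> 3
  'mat' -> 0
  'ate' -> 1
  'ate' -> 1
  'mat' -> 0

Encoded: [3, 0, 1, 1, 0]


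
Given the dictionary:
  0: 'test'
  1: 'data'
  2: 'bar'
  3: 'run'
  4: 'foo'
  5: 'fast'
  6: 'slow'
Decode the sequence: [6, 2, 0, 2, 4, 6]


Look up each index in the dictionary:
  6 -> 'slow'
  2 -> 'bar'
  0 -> 'test'
  2 -> 'bar'
  4 -> 'foo'
  6 -> 'slow'

Decoded: "slow bar test bar foo slow"


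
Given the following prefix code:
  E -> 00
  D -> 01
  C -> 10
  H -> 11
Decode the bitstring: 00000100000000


Decoding step by step:
Bits 00 -> E
Bits 00 -> E
Bits 01 -> D
Bits 00 -> E
Bits 00 -> E
Bits 00 -> E
Bits 00 -> E


Decoded message: EEDEEEE


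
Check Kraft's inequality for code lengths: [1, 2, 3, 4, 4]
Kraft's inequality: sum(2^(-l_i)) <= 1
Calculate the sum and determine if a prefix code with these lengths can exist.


Sum = 2^(-1) + 2^(-2) + 2^(-3) + 2^(-4) + 2^(-4)
    = 0.5 + 0.25 + 0.125 + 0.0625 + 0.0625
    = 16/16 = 1.0
Since 1.0 <= 1, Kraft's inequality IS satisfied.
A prefix code with these lengths CAN exist.

Kraft sum = 1.0. Satisfied.


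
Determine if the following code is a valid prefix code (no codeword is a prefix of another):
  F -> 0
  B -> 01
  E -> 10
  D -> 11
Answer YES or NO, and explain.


Checking each pair (does one codeword prefix another?):
  F='0' vs B='01': prefix -- VIOLATION

NO -- this is NOT a valid prefix code. F (0) is a prefix of B (01).


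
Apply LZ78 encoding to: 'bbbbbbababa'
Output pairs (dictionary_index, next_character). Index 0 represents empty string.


LZ78 encoding steps:
Dictionary: {0: ''}
Step 1: w='' (idx 0), next='b' -> output (0, 'b'), add 'b' as idx 1
Step 2: w='b' (idx 1), next='b' -> output (1, 'b'), add 'bb' as idx 2
Step 3: w='bb' (idx 2), next='b' -> output (2, 'b'), add 'bbb' as idx 3
Step 4: w='' (idx 0), next='a' -> output (0, 'a'), add 'a' as idx 4
Step 5: w='b' (idx 1), next='a' -> output (1, 'a'), add 'ba' as idx 5
Step 6: w='ba' (idx 5), end of input -> output (5, '')


Encoded: [(0, 'b'), (1, 'b'), (2, 'b'), (0, 'a'), (1, 'a'), (5, '')]


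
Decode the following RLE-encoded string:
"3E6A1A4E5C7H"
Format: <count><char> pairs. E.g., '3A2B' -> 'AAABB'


Expanding each <count><char> pair:
  3E -> 'EEE'
  6A -> 'AAAAAA'
  1A -> 'A'
  4E -> 'EEEE'
  5C -> 'CCCCC'
  7H -> 'HHHHHHH'

Decoded = EEEAAAAAAAEEEECCCCCHHHHHHH


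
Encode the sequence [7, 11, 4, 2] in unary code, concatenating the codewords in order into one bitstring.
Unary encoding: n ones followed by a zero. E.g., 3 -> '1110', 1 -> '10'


Encode each number as n ones followed by a terminating 0:
  7 -> 11111110 (8 bits)
  11 -> 111111111110 (12 bits)
  4 -> 11110 (5 bits)
  2 -> 110 (3 bits)
Total length = 8 + 12 + 5 + 3 = 28 bits.

Unary([7, 11, 4, 2]) = 1111111011111111111011110110 (28 bits)


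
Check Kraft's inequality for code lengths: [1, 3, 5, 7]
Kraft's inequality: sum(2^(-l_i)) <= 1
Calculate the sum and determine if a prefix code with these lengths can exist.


Sum = 2^(-1) + 2^(-3) + 2^(-5) + 2^(-7)
    = 0.5 + 0.125 + 0.03125 + 0.0078125
    = 85/128 = 0.6640625
Since 0.6640625 <= 1, Kraft's inequality IS satisfied.
A prefix code with these lengths CAN exist.

Kraft sum = 0.6640625. Satisfied.


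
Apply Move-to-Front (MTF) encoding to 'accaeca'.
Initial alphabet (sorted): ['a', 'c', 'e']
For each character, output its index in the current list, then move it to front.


MTF encoding:
'a': index 0 in ['a', 'c', 'e'] -> ['a', 'c', 'e']
'c': index 1 in ['a', 'c', 'e'] -> ['c', 'a', 'e']
'c': index 0 in ['c', 'a', 'e'] -> ['c', 'a', 'e']
'a': index 1 in ['c', 'a', 'e'] -> ['a', 'c', 'e']
'e': index 2 in ['a', 'c', 'e'] -> ['e', 'a', 'c']
'c': index 2 in ['e', 'a', 'c'] -> ['c', 'e', 'a']
'a': index 2 in ['c', 'e', 'a'] -> ['a', 'c', 'e']


Output: [0, 1, 0, 1, 2, 2, 2]


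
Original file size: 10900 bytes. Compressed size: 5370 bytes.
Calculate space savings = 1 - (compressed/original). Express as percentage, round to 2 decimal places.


ratio = compressed/original = 5370/10900 = 0.492661
savings = 1 - ratio = 1 - 0.492661 = 0.507339
as a percentage: 0.507339 * 100 = 50.73%

Space savings = 1 - 5370/10900 = 50.73%


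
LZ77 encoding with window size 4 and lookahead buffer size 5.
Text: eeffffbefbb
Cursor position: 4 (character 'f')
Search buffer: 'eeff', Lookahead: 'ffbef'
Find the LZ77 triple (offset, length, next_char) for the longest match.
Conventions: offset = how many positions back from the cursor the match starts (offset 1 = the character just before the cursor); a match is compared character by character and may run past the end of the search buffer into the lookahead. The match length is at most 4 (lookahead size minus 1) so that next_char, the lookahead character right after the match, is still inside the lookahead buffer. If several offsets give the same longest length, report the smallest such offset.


Try each offset into the search buffer:
  offset=1 (pos 3, char 'f'): match length 2
  offset=2 (pos 2, char 'f'): match length 2
  offset=3 (pos 1, char 'e'): match length 0
  offset=4 (pos 0, char 'e'): match length 0
Longest match has length 2, found at offsets 1, 2; take the smallest, offset 1.
next_char = character at position 4 + 2 = 6 -> 'b'

Best match: offset=1, length=2 (matching 'ff' starting at position 3)
LZ77 triple: (1, 2, 'b')


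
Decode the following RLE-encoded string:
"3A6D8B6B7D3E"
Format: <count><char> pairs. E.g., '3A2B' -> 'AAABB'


Expanding each <count><char> pair:
  3A -> 'AAA'
  6D -> 'DDDDDD'
  8B -> 'BBBBBBBB'
  6B -> 'BBBBBB'
  7D -> 'DDDDDDD'
  3E -> 'EEE'

Decoded = AAADDDDDDBBBBBBBBBBBBBBDDDDDDDEEE


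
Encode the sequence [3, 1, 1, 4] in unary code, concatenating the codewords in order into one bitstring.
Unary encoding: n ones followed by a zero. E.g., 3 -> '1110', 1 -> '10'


Encode each number as n ones followed by a terminating 0:
  3 -> 1110 (4 bits)
  1 -> 10 (2 bits)
  1 -> 10 (2 bits)
  4 -> 11110 (5 bits)
Total length = 4 + 2 + 2 + 5 = 13 bits.

Unary([3, 1, 1, 4]) = 1110101011110 (13 bits)


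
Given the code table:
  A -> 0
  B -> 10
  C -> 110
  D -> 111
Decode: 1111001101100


Decoding:
111 -> D
10 -> B
0 -> A
110 -> C
110 -> C
0 -> A


Result: DBACCA


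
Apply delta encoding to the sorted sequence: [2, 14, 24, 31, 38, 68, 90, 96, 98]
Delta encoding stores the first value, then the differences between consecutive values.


First value: 2
Deltas:
  14 - 2 = 12
  24 - 14 = 10
  31 - 24 = 7
  38 - 31 = 7
  68 - 38 = 30
  90 - 68 = 22
  96 - 90 = 6
  98 - 96 = 2


Delta encoded: [2, 12, 10, 7, 7, 30, 22, 6, 2]


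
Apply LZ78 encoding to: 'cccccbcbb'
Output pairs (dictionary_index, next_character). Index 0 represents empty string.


LZ78 encoding steps:
Dictionary: {0: ''}
Step 1: w='' (idx 0), next='c' -> output (0, 'c'), add 'c' as idx 1
Step 2: w='c' (idx 1), next='c' -> output (1, 'c'), add 'cc' as idx 2
Step 3: w='cc' (idx 2), next='b' -> output (2, 'b'), add 'ccb' as idx 3
Step 4: w='c' (idx 1), next='b' -> output (1, 'b'), add 'cb' as idx 4
Step 5: w='' (idx 0), next='b' -> output (0, 'b'), add 'b' as idx 5


Encoded: [(0, 'c'), (1, 'c'), (2, 'b'), (1, 'b'), (0, 'b')]


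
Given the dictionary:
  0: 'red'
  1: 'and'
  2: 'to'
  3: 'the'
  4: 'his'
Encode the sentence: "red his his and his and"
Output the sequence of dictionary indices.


Look up each word in the dictionary:
  'red' -> 0
  'his' -> 4
  'his' -> 4
  'and' -> 1
  'his' -> 4
  'and' -> 1

Encoded: [0, 4, 4, 1, 4, 1]


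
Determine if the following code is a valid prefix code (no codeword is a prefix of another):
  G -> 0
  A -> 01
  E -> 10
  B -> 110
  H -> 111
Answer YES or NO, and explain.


Checking each pair (does one codeword prefix another?):
  G='0' vs A='01': prefix -- VIOLATION

NO -- this is NOT a valid prefix code. G (0) is a prefix of A (01).


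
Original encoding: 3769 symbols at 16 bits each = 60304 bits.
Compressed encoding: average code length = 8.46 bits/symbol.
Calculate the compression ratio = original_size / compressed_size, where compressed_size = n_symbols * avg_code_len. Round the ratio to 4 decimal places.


original_size = n_symbols * orig_bits = 3769 * 16 = 60304 bits
compressed_size = n_symbols * avg_code_len = 3769 * 8.46 = 31885.74 bits
ratio = original_size / compressed_size = 60304 / 31885.74 = 1.8913

Compression ratio = 1.8913


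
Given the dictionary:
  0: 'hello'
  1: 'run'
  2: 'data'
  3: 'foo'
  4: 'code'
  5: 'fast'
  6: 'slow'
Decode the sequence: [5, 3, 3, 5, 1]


Look up each index in the dictionary:
  5 -> 'fast'
  3 -> 'foo'
  3 -> 'foo'
  5 -> 'fast'
  1 -> 'run'

Decoded: "fast foo foo fast run"


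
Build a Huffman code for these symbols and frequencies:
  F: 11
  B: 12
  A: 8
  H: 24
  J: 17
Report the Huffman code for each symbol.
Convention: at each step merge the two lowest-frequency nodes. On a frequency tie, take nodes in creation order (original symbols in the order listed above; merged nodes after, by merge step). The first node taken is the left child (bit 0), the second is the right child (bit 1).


Huffman tree construction:
Step 1: Merge A(8) + F(11) = 19
Step 2: Merge B(12) + J(17) = 29
Step 3: Merge (A+F)(19) + H(24) = 43
Step 4: Merge (B+J)(29) + ((A+F)+H)(43) = 72
Read each symbol's code off the tree from the root (left child = 0, right child = 1).

Codes:
  F: 101 (length 3)
  B: 00 (length 2)
  A: 100 (length 3)
  H: 11 (length 2)
  J: 01 (length 2)
Average code length: 163/72 = 2.2639 bits/symbol


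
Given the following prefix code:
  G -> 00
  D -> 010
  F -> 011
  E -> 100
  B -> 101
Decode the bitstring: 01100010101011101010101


Decoding step by step:
Bits 011 -> F
Bits 00 -> G
Bits 010 -> D
Bits 101 -> B
Bits 011 -> F
Bits 101 -> B
Bits 010 -> D
Bits 101 -> B


Decoded message: FGDBFBDB


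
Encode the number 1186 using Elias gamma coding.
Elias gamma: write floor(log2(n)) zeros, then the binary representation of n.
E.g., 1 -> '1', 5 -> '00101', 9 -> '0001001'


num_bits = floor(log2(1186)) + 1 = 11
leading_zeros = num_bits - 1 = 10
binary(1186) = 10010100010

Elias gamma(1186) = '0000000000' + '10010100010' = 000000000010010100010 (21 bits)


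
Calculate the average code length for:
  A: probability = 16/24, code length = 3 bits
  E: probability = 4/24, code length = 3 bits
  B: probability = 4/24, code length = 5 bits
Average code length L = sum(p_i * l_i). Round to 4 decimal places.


Weighted contributions p_i * l_i:
  A: (16/24) * 3 = 48/24
  E: (4/24) * 3 = 12/24
  B: (4/24) * 5 = 20/24
Sum = (48 + 12 + 20)/24 = 80/24

L = 80/24 = 3.3333 bits/symbol


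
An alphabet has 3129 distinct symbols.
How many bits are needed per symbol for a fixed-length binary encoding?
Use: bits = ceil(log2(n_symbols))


log2(3129) = 11.6115
Bracket: 2^11 = 2048 < 3129 <= 2^12 = 4096
So ceil(log2(3129)) = 12

bits = ceil(log2(3129)) = ceil(11.6115) = 12 bits


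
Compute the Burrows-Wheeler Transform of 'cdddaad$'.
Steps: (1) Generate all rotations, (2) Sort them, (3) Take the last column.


Rotations (sorted):
  0: $cdddaad -> last char: d
  1: aad$cddd -> last char: d
  2: ad$cddda -> last char: a
  3: cdddaad$ -> last char: $
  4: d$cdddaa -> last char: a
  5: daad$cdd -> last char: d
  6: ddaad$cd -> last char: d
  7: dddaad$c -> last char: c


BWT = dda$addc


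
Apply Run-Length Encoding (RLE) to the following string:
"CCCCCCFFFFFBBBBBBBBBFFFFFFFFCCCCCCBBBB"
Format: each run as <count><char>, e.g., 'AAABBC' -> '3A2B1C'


Scanning runs left to right:
  i=0: run of 'C' x 6 -> '6C'
  i=6: run of 'F' x 5 -> '5F'
  i=11: run of 'B' x 9 -> '9B'
  i=20: run of 'F' x 8 -> '8F'
  i=28: run of 'C' x 6 -> '6C'
  i=34: run of 'B' x 4 -> '4B'

RLE = 6C5F9B8F6C4B


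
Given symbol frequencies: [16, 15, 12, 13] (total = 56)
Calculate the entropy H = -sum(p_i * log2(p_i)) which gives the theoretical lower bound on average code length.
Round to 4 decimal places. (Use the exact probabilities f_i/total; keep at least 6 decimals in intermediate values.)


Per-symbol terms -p_i * log2(p_i) with p_i = f_i/56:
  p = 16/56 = 0.285714: log2(p) = -1.807355, -p*log2(p) = 0.516387
  p = 15/56 = 0.267857: log2(p) = -1.900464, -p*log2(p) = 0.509053
  p = 12/56 = 0.214286: log2(p) = -2.222392, -p*log2(p) = 0.476227
  p = 13/56 = 0.232143: log2(p) = -2.106915, -p*log2(p) = 0.489105
H = 0.516387 + 0.509053 + 0.476227 + 0.489105 = 1.990772

H = 1.9908 bits/symbol


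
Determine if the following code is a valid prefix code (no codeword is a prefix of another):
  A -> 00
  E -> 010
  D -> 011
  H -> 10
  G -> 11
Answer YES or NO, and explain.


Checking each pair (does one codeword prefix another?):
  A='00' vs E='010': no prefix
  A='00' vs D='011': no prefix
  A='00' vs H='10': no prefix
  A='00' vs G='11': no prefix
  E='010' vs A='00': no prefix
  E='010' vs D='011': no prefix
  E='010' vs H='10': no prefix
  E='010' vs G='11': no prefix
  D='011' vs A='00': no prefix
  D='011' vs E='010': no prefix
  D='011' vs H='10': no prefix
  D='011' vs G='11': no prefix
  H='10' vs A='00': no prefix
  H='10' vs E='010': no prefix
  H='10' vs D='011': no prefix
  H='10' vs G='11': no prefix
  G='11' vs A='00': no prefix
  G='11' vs E='010': no prefix
  G='11' vs D='011': no prefix
  G='11' vs H='10': no prefix
No violation found over all pairs.

YES -- this is a valid prefix code. No codeword is a prefix of any other codeword.


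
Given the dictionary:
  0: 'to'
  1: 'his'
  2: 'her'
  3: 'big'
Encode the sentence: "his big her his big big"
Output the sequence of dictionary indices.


Look up each word in the dictionary:
  'his' -> 1
  'big' -> 3
  'her' -> 2
  'his' -> 1
  'big' -> 3
  'big' -> 3

Encoded: [1, 3, 2, 1, 3, 3]


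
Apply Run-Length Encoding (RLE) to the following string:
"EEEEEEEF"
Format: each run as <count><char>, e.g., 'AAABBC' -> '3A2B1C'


Scanning runs left to right:
  i=0: run of 'E' x 7 -> '7E'
  i=7: run of 'F' x 1 -> '1F'

RLE = 7E1F


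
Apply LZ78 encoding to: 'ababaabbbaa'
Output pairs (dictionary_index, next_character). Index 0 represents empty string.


LZ78 encoding steps:
Dictionary: {0: ''}
Step 1: w='' (idx 0), next='a' -> output (0, 'a'), add 'a' as idx 1
Step 2: w='' (idx 0), next='b' -> output (0, 'b'), add 'b' as idx 2
Step 3: w='a' (idx 1), next='b' -> output (1, 'b'), add 'ab' as idx 3
Step 4: w='a' (idx 1), next='a' -> output (1, 'a'), add 'aa' as idx 4
Step 5: w='b' (idx 2), next='b' -> output (2, 'b'), add 'bb' as idx 5
Step 6: w='b' (idx 2), next='a' -> output (2, 'a'), add 'ba' as idx 6
Step 7: w='a' (idx 1), end of input -> output (1, '')


Encoded: [(0, 'a'), (0, 'b'), (1, 'b'), (1, 'a'), (2, 'b'), (2, 'a'), (1, '')]


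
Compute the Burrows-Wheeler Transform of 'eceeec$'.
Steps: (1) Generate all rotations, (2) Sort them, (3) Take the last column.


Rotations (sorted):
  0: $eceeec -> last char: c
  1: c$eceee -> last char: e
  2: ceeec$e -> last char: e
  3: ec$ecee -> last char: e
  4: eceeec$ -> last char: $
  5: eec$ece -> last char: e
  6: eeec$ec -> last char: c


BWT = ceee$ec
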